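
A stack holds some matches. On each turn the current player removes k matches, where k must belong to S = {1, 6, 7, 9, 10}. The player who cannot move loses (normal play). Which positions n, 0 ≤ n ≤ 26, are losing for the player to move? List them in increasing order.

n :  0  1  2  3  4  5  6  7  8  9 10 11 12 13 14 15 16 17 18 19 20 21 22 23 24 25 26
G :  0  1  0  1  0  1  2  3  2  3  2  3  4  5  4  0  1  0  1  0  1  2  3  2  3  2  3
P-positions are exactly the n with G(n) = 0.

0, 2, 4, 15, 17, 19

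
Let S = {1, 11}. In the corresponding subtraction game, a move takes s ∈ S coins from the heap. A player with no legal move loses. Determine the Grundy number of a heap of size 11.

1

n :  0  1  2  3  4  5  6  7  8  9 10 11
G :  0  1  0  1  0  1  0  1  0  1  0  1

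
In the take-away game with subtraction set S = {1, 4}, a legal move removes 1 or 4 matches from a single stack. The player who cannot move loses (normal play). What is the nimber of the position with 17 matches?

0

n :  0  1  2  3  4  5  6  7  8  9 10 11 12 13 14 15 16 17
G :  0  1  0  1  2  0  1  0  1  2  0  1  0  1  2  0  1  0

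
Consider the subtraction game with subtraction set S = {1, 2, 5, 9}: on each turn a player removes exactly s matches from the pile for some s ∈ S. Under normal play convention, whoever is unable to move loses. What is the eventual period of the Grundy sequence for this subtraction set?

10

n :  0  1  2  3  4  5  6  7  8  9 10 11 12 13 14 15 16 17 18 19 20 21
G :  0  1  2  0  1  2  0  1  2  3  0  1  2  0  1  2  0  1  2  3  0  1
G(n+10) = G(n) holds for n = 0,…,8 (a full window of length max(S) = 9), so the sequence is purely periodic with period 10.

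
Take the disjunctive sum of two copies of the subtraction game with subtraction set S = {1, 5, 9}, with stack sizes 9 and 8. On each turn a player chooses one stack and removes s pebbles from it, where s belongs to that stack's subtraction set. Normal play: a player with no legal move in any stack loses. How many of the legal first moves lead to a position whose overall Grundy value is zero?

5

All stacks use S = {1, 5, 9}:
n : 0 1 2 3 4 5 6 7 8 9
G : 0 1 0 1 0 1 0 1 0 1
Stack A: G(9) = 1.
Stack B: G(8) = 0.
Combined Grundy value = 1 ⊕ 0 = 1.
A winning move leaves total XOR = 0, i.e. changes one component's Grundy value g to g ⊕ X where X is the current total.
Stack A: need g' = 1⊕1 = 0. Options: 9−1→G=0, 9−5→G=0, 9−9→G=0. Hits: 3.
Stack B: need g' = 0⊕1 = 1. Options: 8−1→G=1, 8−5→G=1. Hits: 2.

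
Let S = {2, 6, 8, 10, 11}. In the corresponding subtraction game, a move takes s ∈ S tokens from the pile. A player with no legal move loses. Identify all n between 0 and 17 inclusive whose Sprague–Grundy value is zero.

0, 1, 4, 5, 17

n :  0  1  2  3  4  5  6  7  8  9 10 11 12 13 14 15 16 17
G :  0  0  1  1  0  0  1  1  2  2  3  3  2  2  3  3  4  0
P-positions are exactly the n with G(n) = 0.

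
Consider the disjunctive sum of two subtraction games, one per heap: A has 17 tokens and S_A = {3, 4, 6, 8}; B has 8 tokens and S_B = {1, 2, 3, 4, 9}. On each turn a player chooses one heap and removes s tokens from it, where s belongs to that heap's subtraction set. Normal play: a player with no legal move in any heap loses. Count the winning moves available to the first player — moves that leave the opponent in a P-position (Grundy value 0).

2

Heap A, S = {3, 4, 6, 8}:
n :  0  1  2  3  4  5  6  7  8  9 10 11 12 13 14 15 16 17
G :  0  0  0  1  1  1  2  2  2  3  3  0  0  0  1  1  1  2
G_A(17) = 2.
Heap B, S = {1, 2, 3, 4, 9}:
n : 0 1 2 3 4 5 6 7 8
G : 0 1 2 3 4 0 1 2 3
G_B(8) = 3.
Combined Grundy value = 2 ⊕ 3 = 1.
A winning move leaves total XOR = 0, i.e. changes one component's Grundy value g to g ⊕ X where X is the current total.
Heap A: need g' = 2⊕1 = 3. Options: 17−3→G=1, 17−4→G=0, 17−6→G=0, 17−8→G=3. Hits: 1.
Heap B: need g' = 3⊕1 = 2. Options: 8−1→G=2, 8−2→G=1, 8−3→G=0, 8−4→G=4. Hits: 1.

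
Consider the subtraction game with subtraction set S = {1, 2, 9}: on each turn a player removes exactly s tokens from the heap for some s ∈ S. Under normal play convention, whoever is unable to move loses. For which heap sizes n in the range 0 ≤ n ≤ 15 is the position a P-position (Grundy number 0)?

0, 3, 6, 10, 13

n :  0  1  2  3  4  5  6  7  8  9 10 11 12 13 14 15
G :  0  1  2  0  1  2  0  1  2  3  0  1  2  0  1  2
P-positions are exactly the n with G(n) = 0.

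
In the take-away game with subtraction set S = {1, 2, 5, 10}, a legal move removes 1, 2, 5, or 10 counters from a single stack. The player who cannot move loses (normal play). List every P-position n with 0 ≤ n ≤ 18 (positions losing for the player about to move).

0, 3, 6, 9, 12, 15, 18

n :  0  1  2  3  4  5  6  7  8  9 10 11 12 13 14 15 16 17 18
G :  0  1  2  0  1  2  0  1  2  0  1  2  0  1  2  0  1  2  0
P-positions are exactly the n with G(n) = 0.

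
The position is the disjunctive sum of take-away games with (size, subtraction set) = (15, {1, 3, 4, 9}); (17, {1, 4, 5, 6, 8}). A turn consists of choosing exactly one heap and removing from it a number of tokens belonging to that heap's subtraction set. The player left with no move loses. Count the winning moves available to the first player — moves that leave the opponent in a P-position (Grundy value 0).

Heap A, S = {1, 3, 4, 9}:
n :  0  1  2  3  4  5  6  7  8  9 10 11 12 13 14 15
G :  0  1  0  1  2  3  2  0  1  4  3  2  0  1  0  1
G_A(15) = 1.
Heap B, S = {1, 4, 5, 6, 8}:
G(0) = 0
G(1) = mex{0} = 1
G(2) = mex{1} = 0
G(3) = mex{0} = 1
G(4) = mex{1,0} = 2
G(5) = mex{2,1,0} = 3
G(6) = mex{3,0,1,0} = 2
G(7) = mex{2,1,0,1} = 3
G(8) = mex{3,2,1,0,0} = 4
G(9) = mex{4,3,2,1,1} = 0
G(10) = mex{0,2,3,2,0} = 1
G(11) = mex{1,3,2,3,1} = 0
G(12) = mex{0,4,3,2,2} = 1
G(13) = mex{1,0,4,3,3} = 2
G(14) = mex{2,1,0,4,2} = 3
G(15) = mex{3,0,1,0,3} = 2
G(16) = mex{2,1,0,1,4} = 3
G(17) = mex{3,2,1,0,0} = 4
G_B(17) = 4.
Combined Grundy value = 1 ⊕ 4 = 5.
A winning move leaves total XOR = 0, i.e. changes one component's Grundy value g to g ⊕ X where X is the current total.
Heap A: need g' = 1⊕5 = 4. Options: 15−1→G=0, 15−3→G=0, 15−4→G=2, 15−9→G=2. Hits: 0.
Heap B: need g' = 4⊕5 = 1. Options: 17−1→G=3, 17−4→G=2, 17−5→G=1, 17−6→G=0, 17−8→G=0. Hits: 1.

1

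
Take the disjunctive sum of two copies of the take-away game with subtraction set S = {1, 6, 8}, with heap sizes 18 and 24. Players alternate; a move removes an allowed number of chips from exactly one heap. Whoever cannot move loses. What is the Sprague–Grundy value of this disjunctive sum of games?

1

All heaps use S = {1, 6, 8}:
n :  0  1  2  3  4  5  6  7  8  9 10 11 12 13 14 15 16 17 18 19 20 21 22 23 24
G :  0  1  0  1  0  1  2  0  1  0  1  0  1  2  0  1  0  1  0  1  2  0  1  0  1
Heap A: G(18) = 0.
Heap B: G(24) = 1.
Combined Grundy value = 0 ⊕ 1 = 1.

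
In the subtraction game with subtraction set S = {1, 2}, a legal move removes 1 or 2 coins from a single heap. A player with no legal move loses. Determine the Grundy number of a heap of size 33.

0

G(0) = 0
G(1) = mex{0} = 1
G(2) = mex{1,0} = 2
G(3) = mex{2,1} = 0
G(4) = mex{0,2} = 1
G(5) = mex{1,0} = 2
G(6) = mex{2,1} = 0
G(7) = mex{0,2} = 1
G(8) = mex{1,0} = 2
G(9) = mex{2,1} = 0
G(10) = mex{0,2} = 1
G(11) = mex{1,0} = 2
G(12) = mex{2,1} = 0
G(13) = mex{0,2} = 1
G(14) = mex{1,0} = 2
G(15) = mex{2,1} = 0
G(16) = mex{0,2} = 1
G(17) = mex{1,0} = 2
G(18) = mex{2,1} = 0
G(19) = mex{0,2} = 1
G(20) = mex{1,0} = 2
G(21) = mex{2,1} = 0
G(22) = mex{0,2} = 1
G(23) = mex{1,0} = 2
G(24) = mex{2,1} = 0
G(25) = mex{0,2} = 1
G(26) = mex{1,0} = 2
G(27) = mex{2,1} = 0
G(28) = mex{0,2} = 1
G(29) = mex{1,0} = 2
G(30) = mex{2,1} = 0
G(31) = mex{0,2} = 1
G(32) = mex{1,0} = 2
G(33) = mex{2,1} = 0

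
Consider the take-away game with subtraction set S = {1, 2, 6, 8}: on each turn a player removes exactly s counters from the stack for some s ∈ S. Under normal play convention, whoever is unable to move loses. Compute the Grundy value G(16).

G(0) = 0
G(1) = mex{0} = 1
G(2) = mex{1,0} = 2
G(3) = mex{2,1} = 0
G(4) = mex{0,2} = 1
G(5) = mex{1,0} = 2
G(6) = mex{2,1,0} = 3
G(7) = mex{3,2,1} = 0
G(8) = mex{0,3,2,0} = 1
G(9) = mex{1,0,0,1} = 2
G(10) = mex{2,1,1,2} = 0
G(11) = mex{0,2,2,0} = 1
G(12) = mex{1,0,3,1} = 2
G(13) = mex{2,1,0,2} = 3
G(14) = mex{3,2,1,3} = 0
G(15) = mex{0,3,2,0} = 1
G(16) = mex{1,0,0,1} = 2

2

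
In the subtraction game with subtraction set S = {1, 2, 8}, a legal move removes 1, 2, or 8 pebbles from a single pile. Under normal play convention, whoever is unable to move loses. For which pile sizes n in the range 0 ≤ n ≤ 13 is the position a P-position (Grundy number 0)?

0, 3, 6, 9, 12

n :  0  1  2  3  4  5  6  7  8  9 10 11 12 13
G :  0  1  2  0  1  2  0  1  2  0  1  2  0  1
P-positions are exactly the n with G(n) = 0.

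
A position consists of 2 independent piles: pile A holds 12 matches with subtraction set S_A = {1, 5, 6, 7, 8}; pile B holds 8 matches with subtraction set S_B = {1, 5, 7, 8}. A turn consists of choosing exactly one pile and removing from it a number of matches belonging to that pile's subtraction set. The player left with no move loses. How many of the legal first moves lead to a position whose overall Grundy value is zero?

1

Pile A, S = {1, 5, 6, 7, 8}:
G(0) = 0
G(1) = mex{0} = 1
G(2) = mex{1} = 0
G(3) = mex{0} = 1
G(4) = mex{1} = 0
G(5) = mex{0,0} = 1
G(6) = mex{1,1,0} = 2
G(7) = mex{2,0,1,0} = 3
G(8) = mex{3,1,0,1,0} = 2
G(9) = mex{2,0,1,0,1} = 3
G(10) = mex{3,1,0,1,0} = 2
G(11) = mex{2,2,1,0,1} = 3
G(12) = mex{3,3,2,1,0} = 4
G_A(12) = 4.
Pile B, S = {1, 5, 7, 8}:
G(0) = 0
G(1) = mex{0} = 1
G(2) = mex{1} = 0
G(3) = mex{0} = 1
G(4) = mex{1} = 0
G(5) = mex{0,0} = 1
G(6) = mex{1,1} = 0
G(7) = mex{0,0,0} = 1
G(8) = mex{1,1,1,0} = 2
G_B(8) = 2.
Combined Grundy value = 4 ⊕ 2 = 6.
A winning move leaves total XOR = 0, i.e. changes one component's Grundy value g to g ⊕ X where X is the current total.
Pile A: need g' = 4⊕6 = 2. Options: 12−1→G=3, 12−5→G=3, 12−6→G=2, 12−7→G=1, 12−8→G=0. Hits: 1.
Pile B: need g' = 2⊕6 = 4. Options: 8−1→G=1, 8−5→G=1, 8−7→G=1, 8−8→G=0. Hits: 0.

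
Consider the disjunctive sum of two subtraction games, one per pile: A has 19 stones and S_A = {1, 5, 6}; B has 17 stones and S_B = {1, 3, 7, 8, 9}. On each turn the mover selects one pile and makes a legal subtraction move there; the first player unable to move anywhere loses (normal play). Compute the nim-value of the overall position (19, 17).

3

Pile A, S = {1, 5, 6}:
G(0) = 0
G(1) = mex{0} = 1
G(2) = mex{1} = 0
G(3) = mex{0} = 1
G(4) = mex{1} = 0
G(5) = mex{0,0} = 1
G(6) = mex{1,1,0} = 2
G(7) = mex{2,0,1} = 3
G(8) = mex{3,1,0} = 2
G(9) = mex{2,0,1} = 3
G(10) = mex{3,1,0} = 2
G(11) = mex{2,2,1} = 0
G(12) = mex{0,3,2} = 1
G(13) = mex{1,2,3} = 0
G(14) = mex{0,3,2} = 1
G(15) = mex{1,2,3} = 0
G(16) = mex{0,0,2} = 1
G(17) = mex{1,1,0} = 2
G(18) = mex{2,0,1} = 3
G(19) = mex{3,1,0} = 2
G_A(19) = 2.
Pile B, S = {1, 3, 7, 8, 9}:
n :  0  1  2  3  4  5  6  7  8  9 10 11 12 13 14 15 16 17
G :  0  1  0  1  0  1  0  1  2  3  2  3  2  3  2  3  0  1
G_B(17) = 1.
Combined Grundy value = 2 ⊕ 1 = 3.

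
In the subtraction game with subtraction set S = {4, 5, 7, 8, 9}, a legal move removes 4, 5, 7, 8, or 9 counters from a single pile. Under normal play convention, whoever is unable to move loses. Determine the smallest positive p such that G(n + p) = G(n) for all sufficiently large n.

13

n :  0  1  2  3  4  5  6  7  8  9 10 11 12 13 14 15 16 17 18 19 20 21 22 23 24 25 26 27
G :  0  0  0  0  1  1  1  1  2  2  2  2  3  0  0  0  0  1  1  1  1  2  2  2  2  3  0  0
G(n+13) = G(n) holds for n = 0,…,8 (a full window of length max(S) = 9), so the sequence is purely periodic with period 13.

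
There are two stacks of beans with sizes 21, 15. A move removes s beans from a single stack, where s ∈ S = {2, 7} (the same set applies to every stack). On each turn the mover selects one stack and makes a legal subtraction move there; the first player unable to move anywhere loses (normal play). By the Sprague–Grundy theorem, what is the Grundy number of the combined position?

All stacks use S = {2, 7}:
n :  0  1  2  3  4  5  6  7  8  9 10 11 12 13 14 15 16 17 18 19 20 21
G :  0  0  1  1  0  0  1  1  2  0  0  1  1  0  0  1  1  2  0  0  1  1
Stack A: G(21) = 1.
Stack B: G(15) = 1.
Combined Grundy value = 1 ⊕ 1 = 0.

0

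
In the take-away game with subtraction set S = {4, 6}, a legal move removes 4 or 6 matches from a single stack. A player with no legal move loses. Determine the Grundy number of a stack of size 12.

0

n :  0  1  2  3  4  5  6  7  8  9 10 11 12
G :  0  0  0  0  1  1  1  1  2  2  0  0  0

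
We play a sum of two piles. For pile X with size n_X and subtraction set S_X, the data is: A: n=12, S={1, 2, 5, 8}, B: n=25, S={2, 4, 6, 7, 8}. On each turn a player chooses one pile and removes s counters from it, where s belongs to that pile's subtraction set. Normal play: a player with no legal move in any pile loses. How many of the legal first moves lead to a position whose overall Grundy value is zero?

2

Pile A, S = {1, 2, 5, 8}:
G(0) = 0
G(1) = mex{0} = 1
G(2) = mex{1,0} = 2
G(3) = mex{2,1} = 0
G(4) = mex{0,2} = 1
G(5) = mex{1,0,0} = 2
G(6) = mex{2,1,1} = 0
G(7) = mex{0,2,2} = 1
G(8) = mex{1,0,0,0} = 2
G(9) = mex{2,1,1,1} = 0
G(10) = mex{0,2,2,2} = 1
G(11) = mex{1,0,0,0} = 2
G(12) = mex{2,1,1,1} = 0
G_A(12) = 0.
Pile B, S = {2, 4, 6, 7, 8}:
n :  0  1  2  3  4  5  6  7  8  9 10 11 12 13 14 15 16 17 18 19 20 21 22 23 24 25
G :  0  0  1  1  2  2  3  3  4  4  0  0  1  1  2  2  3  3  4  4  0  0  1  1  2  2
G_B(25) = 2.
Combined Grundy value = 0 ⊕ 2 = 2.
A winning move leaves total XOR = 0, i.e. changes one component's Grundy value g to g ⊕ X where X is the current total.
Pile A: need g' = 0⊕2 = 2. Options: 12−1→G=2, 12−2→G=1, 12−5→G=1, 12−8→G=1. Hits: 1.
Pile B: need g' = 2⊕2 = 0. Options: 25−2→G=1, 25−4→G=0, 25−6→G=4, 25−7→G=4, 25−8→G=3. Hits: 1.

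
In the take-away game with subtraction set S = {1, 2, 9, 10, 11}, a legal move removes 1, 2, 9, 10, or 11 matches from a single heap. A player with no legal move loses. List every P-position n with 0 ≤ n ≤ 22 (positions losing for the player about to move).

n :  0  1  2  3  4  5  6  7  8  9 10 11 12 13 14 15 16 17 18 19 20 21 22
G :  0  1  2  0  1  2  0  1  2  3  4  5  3  4  5  3  4  5  0  1  2  0  1
P-positions are exactly the n with G(n) = 0.

0, 3, 6, 18, 21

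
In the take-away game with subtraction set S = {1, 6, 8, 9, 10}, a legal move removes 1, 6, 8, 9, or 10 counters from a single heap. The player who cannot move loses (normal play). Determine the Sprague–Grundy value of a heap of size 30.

G(0) = 0
G(1) = mex{0} = 1
G(2) = mex{1} = 0
G(3) = mex{0} = 1
G(4) = mex{1} = 0
G(5) = mex{0} = 1
G(6) = mex{1,0} = 2
G(7) = mex{2,1} = 0
G(8) = mex{0,0,0} = 1
G(9) = mex{1,1,1,0} = 2
G(10) = mex{2,0,0,1,0} = 3
G(11) = mex{3,1,1,0,1} = 2
G(12) = mex{2,2,0,1,0} = 3
G(13) = mex{3,0,1,0,1} = 2
G(14) = mex{2,1,2,1,0} = 3
G(15) = mex{3,2,0,2,1} = 4
G(16) = mex{4,3,1,0,2} = 5
G(17) = mex{5,2,2,1,0} = 3
G(18) = mex{3,3,3,2,1} = 0
G(19) = mex{0,2,2,3,2} = 1
G(20) = mex{1,3,3,2,3} = 0
G(21) = mex{0,4,2,3,2} = 1
G(22) = mex{1,5,3,2,3} = 0
G(23) = mex{0,3,4,3,2} = 1
G(24) = mex{1,0,5,4,3} = 2
G(25) = mex{2,1,3,5,4} = 0
G(26) = mex{0,0,0,3,5} = 1
G(27) = mex{1,1,1,0,3} = 2
G(28) = mex{2,0,0,1,0} = 3
G(29) = mex{3,1,1,0,1} = 2
G(30) = mex{2,2,0,1,0} = 3

3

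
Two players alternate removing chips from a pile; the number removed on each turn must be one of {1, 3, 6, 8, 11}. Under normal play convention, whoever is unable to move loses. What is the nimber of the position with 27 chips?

n :  0  1  2  3  4  5  6  7  8  9 10 11 12 13 14 15 16 17 18 19 20 21 22 23 24 25 26 27
G :  0  1  0  1  0  1  2  3  2  0  1  3  4  2  0  1  0  1  0  1  2  3  2  0  1  3  4  2

2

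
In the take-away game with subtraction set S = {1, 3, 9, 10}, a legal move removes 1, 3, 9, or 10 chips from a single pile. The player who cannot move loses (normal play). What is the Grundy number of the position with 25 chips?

0

G(0) = 0
G(1) = mex{0} = 1
G(2) = mex{1} = 0
G(3) = mex{0,0} = 1
G(4) = mex{1,1} = 0
G(5) = mex{0,0} = 1
G(6) = mex{1,1} = 0
G(7) = mex{0,0} = 1
G(8) = mex{1,1} = 0
G(9) = mex{0,0,0} = 1
G(10) = mex{1,1,1,0} = 2
G(11) = mex{2,0,0,1} = 3
G(12) = mex{3,1,1,0} = 2
G(13) = mex{2,2,0,1} = 3
G(14) = mex{3,3,1,0} = 2
G(15) = mex{2,2,0,1} = 3
G(16) = mex{3,3,1,0} = 2
G(17) = mex{2,2,0,1} = 3
G(18) = mex{3,3,1,0} = 2
G(19) = mex{2,2,2,1} = 0
G(20) = mex{0,3,3,2} = 1
G(21) = mex{1,2,2,3} = 0
G(22) = mex{0,0,3,2} = 1
G(23) = mex{1,1,2,3} = 0
G(24) = mex{0,0,3,2} = 1
G(25) = mex{1,1,2,3} = 0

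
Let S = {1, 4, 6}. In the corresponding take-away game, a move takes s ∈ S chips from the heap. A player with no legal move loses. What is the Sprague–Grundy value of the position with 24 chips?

n :  0  1  2  3  4  5  6  7  8  9 10 11 12 13 14 15 16 17 18 19 20 21 22 23 24
G :  0  1  0  1  2  0  1  0  1  2  0  1  0  1  2  0  1  0  1  2  0  1  0  1  2

2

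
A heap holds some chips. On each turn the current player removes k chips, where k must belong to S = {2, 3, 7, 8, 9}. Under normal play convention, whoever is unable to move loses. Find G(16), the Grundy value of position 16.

0

n :  0  1  2  3  4  5  6  7  8  9 10 11 12 13 14 15 16
G :  0  0  1  1  2  0  0  1  1  2  2  0  3  1  2  2  0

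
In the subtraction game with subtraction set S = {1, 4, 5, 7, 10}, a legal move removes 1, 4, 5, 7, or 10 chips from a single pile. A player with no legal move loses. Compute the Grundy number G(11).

n :  0  1  2  3  4  5  6  7  8  9 10 11
G :  0  1  0  1  2  3  2  3  0  1  4  0

0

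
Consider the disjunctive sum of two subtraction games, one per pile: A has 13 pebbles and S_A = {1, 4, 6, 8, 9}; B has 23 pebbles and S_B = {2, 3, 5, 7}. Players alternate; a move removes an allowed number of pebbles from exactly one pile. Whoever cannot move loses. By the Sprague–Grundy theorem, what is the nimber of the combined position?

Pile A, S = {1, 4, 6, 8, 9}:
G(0) = 0
G(1) = mex{0} = 1
G(2) = mex{1} = 0
G(3) = mex{0} = 1
G(4) = mex{1,0} = 2
G(5) = mex{2,1} = 0
G(6) = mex{0,0,0} = 1
G(7) = mex{1,1,1} = 0
G(8) = mex{0,2,0,0} = 1
G(9) = mex{1,0,1,1,0} = 2
G(10) = mex{2,1,2,0,1} = 3
G(11) = mex{3,0,0,1,0} = 2
G(12) = mex{2,1,1,2,1} = 0
G(13) = mex{0,2,0,0,2} = 1
G_A(13) = 1.
Pile B, S = {2, 3, 5, 7}:
n :  0  1  2  3  4  5  6  7  8  9 10 11 12 13 14 15 16 17 18 19 20 21 22 23
G :  0  0  1  1  2  2  3  3  4  0  0  1  1  2  2  3  3  4  0  0  1  1  2  2
G_B(23) = 2.
Combined Grundy value = 1 ⊕ 2 = 3.

3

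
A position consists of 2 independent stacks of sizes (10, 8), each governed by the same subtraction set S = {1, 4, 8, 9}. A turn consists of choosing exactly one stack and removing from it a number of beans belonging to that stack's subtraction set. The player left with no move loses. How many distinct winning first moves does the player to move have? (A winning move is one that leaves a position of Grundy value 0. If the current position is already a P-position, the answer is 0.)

2

All stacks use S = {1, 4, 8, 9}:
n :  0  1  2  3  4  5  6  7  8  9 10
G :  0  1  0  1  2  0  1  0  1  2  3
Stack A: G(10) = 3.
Stack B: G(8) = 1.
Combined Grundy value = 3 ⊕ 1 = 2.
A winning move leaves total XOR = 0, i.e. changes one component's Grundy value g to g ⊕ X where X is the current total.
Stack A: need g' = 3⊕2 = 1. Options: 10−1→G=2, 10−4→G=1, 10−8→G=0, 10−9→G=1. Hits: 2.
Stack B: need g' = 1⊕2 = 3. Options: 8−1→G=0, 8−4→G=2, 8−8→G=0. Hits: 0.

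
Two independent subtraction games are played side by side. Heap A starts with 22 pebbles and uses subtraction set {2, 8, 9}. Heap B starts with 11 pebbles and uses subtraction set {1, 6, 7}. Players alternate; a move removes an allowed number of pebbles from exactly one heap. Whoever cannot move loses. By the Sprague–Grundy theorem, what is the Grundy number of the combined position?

Heap A, S = {2, 8, 9}:
n :  0  1  2  3  4  5  6  7  8  9 10 11 12 13 14 15 16 17 18 19 20 21 22
G :  0  0  1  1  0  0  1  1  2  2  3  0  2  1  3  0  0  1  1  2  3  0  0
G_A(22) = 0.
Heap B, S = {1, 6, 7}:
n :  0  1  2  3  4  5  6  7  8  9 10 11
G :  0  1  0  1  0  1  2  3  2  3  2  3
G_B(11) = 3.
Combined Grundy value = 0 ⊕ 3 = 3.

3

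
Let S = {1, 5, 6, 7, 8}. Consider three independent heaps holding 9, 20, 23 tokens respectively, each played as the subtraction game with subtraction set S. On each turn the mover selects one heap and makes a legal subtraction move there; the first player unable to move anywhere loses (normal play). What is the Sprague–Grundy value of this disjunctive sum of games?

All heaps use S = {1, 5, 6, 7, 8}:
n :  0  1  2  3  4  5  6  7  8  9 10 11 12 13 14 15 16 17 18 19 20 21 22 23
G :  0  1  0  1  0  1  2  3  2  3  2  3  4  0  1  0  1  0  1  2  3  2  3  2
Heap A: G(9) = 3.
Heap B: G(20) = 3.
Heap C: G(23) = 2.
Combined Grundy value = 3 ⊕ 3 ⊕ 2 = 2.

2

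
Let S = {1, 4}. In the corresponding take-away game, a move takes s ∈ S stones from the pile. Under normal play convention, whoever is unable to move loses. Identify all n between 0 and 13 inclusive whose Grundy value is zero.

n :  0  1  2  3  4  5  6  7  8  9 10 11 12 13
G :  0  1  0  1  2  0  1  0  1  2  0  1  0  1
P-positions are exactly the n with G(n) = 0.

0, 2, 5, 7, 10, 12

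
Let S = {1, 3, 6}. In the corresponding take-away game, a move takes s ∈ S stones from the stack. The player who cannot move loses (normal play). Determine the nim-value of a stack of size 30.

G(0) = 0
G(1) = mex{0} = 1
G(2) = mex{1} = 0
G(3) = mex{0,0} = 1
G(4) = mex{1,1} = 0
G(5) = mex{0,0} = 1
G(6) = mex{1,1,0} = 2
G(7) = mex{2,0,1} = 3
G(8) = mex{3,1,0} = 2
G(9) = mex{2,2,1} = 0
G(10) = mex{0,3,0} = 1
G(11) = mex{1,2,1} = 0
G(12) = mex{0,0,2} = 1
G(13) = mex{1,1,3} = 0
G(14) = mex{0,0,2} = 1
G(15) = mex{1,1,0} = 2
G(16) = mex{2,0,1} = 3
G(17) = mex{3,1,0} = 2
G(18) = mex{2,2,1} = 0
G(19) = mex{0,3,0} = 1
G(20) = mex{1,2,1} = 0
G(21) = mex{0,0,2} = 1
G(22) = mex{1,1,3} = 0
G(23) = mex{0,0,2} = 1
G(24) = mex{1,1,0} = 2
G(25) = mex{2,0,1} = 3
G(26) = mex{3,1,0} = 2
G(27) = mex{2,2,1} = 0
G(28) = mex{0,3,0} = 1
G(29) = mex{1,2,1} = 0
G(30) = mex{0,0,2} = 1

1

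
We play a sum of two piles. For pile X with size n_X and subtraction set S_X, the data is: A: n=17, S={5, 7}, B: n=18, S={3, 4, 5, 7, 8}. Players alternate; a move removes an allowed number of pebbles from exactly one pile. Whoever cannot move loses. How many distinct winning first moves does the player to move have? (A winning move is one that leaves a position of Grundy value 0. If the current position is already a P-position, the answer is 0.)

3

Pile A, S = {5, 7}:
n :  0  1  2  3  4  5  6  7  8  9 10 11 12 13 14 15 16 17
G :  0  0  0  0  0  1  1  1  1  1  2  2  0  0  0  0  0  1
G_A(17) = 1.
Pile B, S = {3, 4, 5, 7, 8}:
G(0) = 0
G(1) = mex{} = 0
G(2) = mex{} = 0
G(3) = mex{0} = 1
G(4) = mex{0,0} = 1
G(5) = mex{0,0,0} = 1
G(6) = mex{1,0,0} = 2
G(7) = mex{1,1,0,0} = 2
G(8) = mex{1,1,1,0,0} = 2
G(9) = mex{2,1,1,0,0} = 3
G(10) = mex{2,2,1,1,0} = 3
G(11) = mex{2,2,2,1,1} = 0
G(12) = mex{3,2,2,1,1} = 0
G(13) = mex{3,3,2,2,1} = 0
G(14) = mex{0,3,3,2,2} = 1
G(15) = mex{0,0,3,2,2} = 1
G(16) = mex{0,0,0,3,2} = 1
G(17) = mex{1,0,0,3,3} = 2
G(18) = mex{1,1,0,0,3} = 2
G_B(18) = 2.
Combined Grundy value = 1 ⊕ 2 = 3.
A winning move leaves total XOR = 0, i.e. changes one component's Grundy value g to g ⊕ X where X is the current total.
Pile A: need g' = 1⊕3 = 2. Options: 17−5→G=0, 17−7→G=2. Hits: 1.
Pile B: need g' = 2⊕3 = 1. Options: 18−3→G=1, 18−4→G=1, 18−5→G=0, 18−7→G=0, 18−8→G=3. Hits: 2.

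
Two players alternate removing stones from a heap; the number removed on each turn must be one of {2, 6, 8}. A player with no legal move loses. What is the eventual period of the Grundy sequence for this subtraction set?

n :  0  1  2  3  4  5  6  7  8  9 10 11 12 13 14 15 16 17 18 19 20 21 22 23 24 25 26 27 28 29
G :  0  0  1  1  0  0  1  1  2  2  3  3  2  2  0  0  1  1  0  0  1  1  2  2  3  3  2  2  0  0
G(n+14) = G(n) holds for n = 0,…,7 (a full window of length max(S) = 8), so the sequence is purely periodic with period 14.

14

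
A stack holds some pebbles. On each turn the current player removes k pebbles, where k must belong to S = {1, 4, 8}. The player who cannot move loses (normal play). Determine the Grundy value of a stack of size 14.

0

n :  0  1  2  3  4  5  6  7  8  9 10 11 12 13 14
G :  0  1  0  1  2  0  1  0  1  2  3  2  0  1  0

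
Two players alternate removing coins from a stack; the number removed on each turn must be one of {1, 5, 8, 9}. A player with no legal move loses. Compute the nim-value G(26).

2

n :  0  1  2  3  4  5  6  7  8  9 10 11 12 13 14 15 16 17 18 19 20 21 22 23 24 25 26
G :  0  1  0  1  0  1  0  1  2  3  2  3  2  3  2  3  0  1  0  1  0  1  0  1  2  3  2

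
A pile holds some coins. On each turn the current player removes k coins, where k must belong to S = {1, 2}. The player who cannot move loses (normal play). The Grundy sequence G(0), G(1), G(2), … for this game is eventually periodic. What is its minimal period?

G(0) = 0
G(1) = mex{0} = 1
G(2) = mex{1,0} = 2
G(3) = mex{2,1} = 0
G(4) = mex{0,2} = 1
G(5) = mex{1,0} = 2
G(6) = mex{2,1} = 0
G(7) = mex{0,2} = 1
G(8) = mex{1,0} = 2
G(9) = mex{2,1} = 0
G(10) = mex{0,2} = 1
G(11) = mex{1,0} = 2
G(12) = mex{2,1} = 0
G(13) = mex{0,2} = 1
G(14) = mex{1,0} = 2
G(n+3) = G(n) holds for n = 0,…,1 (a full window of length max(S) = 2), so the sequence is purely periodic with period 3.

3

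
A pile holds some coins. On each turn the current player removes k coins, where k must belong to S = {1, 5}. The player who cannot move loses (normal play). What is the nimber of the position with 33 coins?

n :  0  1  2  3  4  5  6  7  8  9 10 11 12 13 14 15 16 17 18 19 20 21 22 23 24 25 26 27 28 29 30 31 32 33
G :  0  1  0  1  0  1  0  1  0  1  0  1  0  1  0  1  0  1  0  1  0  1  0  1  0  1  0  1  0  1  0  1  0  1

1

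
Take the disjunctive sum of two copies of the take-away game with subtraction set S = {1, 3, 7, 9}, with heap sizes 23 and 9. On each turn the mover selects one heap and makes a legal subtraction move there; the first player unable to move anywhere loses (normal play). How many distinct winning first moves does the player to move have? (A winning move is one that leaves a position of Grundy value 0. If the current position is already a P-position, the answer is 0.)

0

All heaps use S = {1, 3, 7, 9}:
n :  0  1  2  3  4  5  6  7  8  9 10 11 12 13 14 15 16 17 18 19 20 21 22 23
G :  0  1  0  1  0  1  0  1  0  1  0  1  0  1  0  1  0  1  0  1  0  1  0  1
Heap A: G(23) = 1.
Heap B: G(9) = 1.
Combined Grundy value = 1 ⊕ 1 = 0.
A winning move leaves total XOR = 0, i.e. changes one component's Grundy value g to g ⊕ X where X is the current total.
Heap A: target g' = 1⊕0 = 1, but every legal move changes the Grundy value (mex property), so 0 moves.
Heap B: target g' = 1⊕0 = 1, but every legal move changes the Grundy value (mex property), so 0 moves.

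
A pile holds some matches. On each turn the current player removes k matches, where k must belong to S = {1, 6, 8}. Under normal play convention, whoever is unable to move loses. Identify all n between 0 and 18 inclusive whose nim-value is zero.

G(0) = 0
G(1) = mex{0} = 1
G(2) = mex{1} = 0
G(3) = mex{0} = 1
G(4) = mex{1} = 0
G(5) = mex{0} = 1
G(6) = mex{1,0} = 2
G(7) = mex{2,1} = 0
G(8) = mex{0,0,0} = 1
G(9) = mex{1,1,1} = 0
G(10) = mex{0,0,0} = 1
G(11) = mex{1,1,1} = 0
G(12) = mex{0,2,0} = 1
G(13) = mex{1,0,1} = 2
G(14) = mex{2,1,2} = 0
G(15) = mex{0,0,0} = 1
G(16) = mex{1,1,1} = 0
G(17) = mex{0,0,0} = 1
G(18) = mex{1,1,1} = 0
P-positions are exactly the n with G(n) = 0.

0, 2, 4, 7, 9, 11, 14, 16, 18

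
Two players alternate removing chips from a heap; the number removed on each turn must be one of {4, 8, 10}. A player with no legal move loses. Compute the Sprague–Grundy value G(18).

1

n :  0  1  2  3  4  5  6  7  8  9 10 11 12 13 14 15 16 17 18
G :  0  0  0  0  1  1  1  1  2  2  2  2  3  3  0  0  0  0  1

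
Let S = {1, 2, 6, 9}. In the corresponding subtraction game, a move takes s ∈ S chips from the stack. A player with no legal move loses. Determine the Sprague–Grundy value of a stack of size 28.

0

G(0) = 0
G(1) = mex{0} = 1
G(2) = mex{1,0} = 2
G(3) = mex{2,1} = 0
G(4) = mex{0,2} = 1
G(5) = mex{1,0} = 2
G(6) = mex{2,1,0} = 3
G(7) = mex{3,2,1} = 0
G(8) = mex{0,3,2} = 1
G(9) = mex{1,0,0,0} = 2
G(10) = mex{2,1,1,1} = 0
G(11) = mex{0,2,2,2} = 1
G(12) = mex{1,0,3,0} = 2
G(13) = mex{2,1,0,1} = 3
G(14) = mex{3,2,1,2} = 0
G(15) = mex{0,3,2,3} = 1
G(16) = mex{1,0,0,0} = 2
G(17) = mex{2,1,1,1} = 0
G(18) = mex{0,2,2,2} = 1
G(19) = mex{1,0,3,0} = 2
G(20) = mex{2,1,0,1} = 3
G(21) = mex{3,2,1,2} = 0
G(22) = mex{0,3,2,3} = 1
G(23) = mex{1,0,0,0} = 2
G(24) = mex{2,1,1,1} = 0
G(25) = mex{0,2,2,2} = 1
G(26) = mex{1,0,3,0} = 2
G(27) = mex{2,1,0,1} = 3
G(28) = mex{3,2,1,2} = 0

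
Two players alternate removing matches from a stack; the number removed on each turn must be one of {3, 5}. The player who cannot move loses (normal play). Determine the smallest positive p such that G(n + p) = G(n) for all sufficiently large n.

n :  0  1  2  3  4  5  6  7  8  9 10 11 12 13 14 15 16 17
G :  0  0  0  1  1  1  2  2  0  0  0  1  1  1  2  2  0  0
G(n+8) = G(n) holds for n = 0,…,4 (a full window of length max(S) = 5), so the sequence is purely periodic with period 8.

8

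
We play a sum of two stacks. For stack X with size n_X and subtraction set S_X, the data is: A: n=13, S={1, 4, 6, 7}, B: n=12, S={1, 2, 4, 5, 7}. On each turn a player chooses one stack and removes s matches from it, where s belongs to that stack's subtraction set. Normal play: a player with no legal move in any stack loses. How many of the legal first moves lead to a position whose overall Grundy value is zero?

0

Stack A, S = {1, 4, 6, 7}:
G(0) = 0
G(1) = mex{0} = 1
G(2) = mex{1} = 0
G(3) = mex{0} = 1
G(4) = mex{1,0} = 2
G(5) = mex{2,1} = 0
G(6) = mex{0,0,0} = 1
G(7) = mex{1,1,1,0} = 2
G(8) = mex{2,2,0,1} = 3
G(9) = mex{3,0,1,0} = 2
G(10) = mex{2,1,2,1} = 0
G(11) = mex{0,2,0,2} = 1
G(12) = mex{1,3,1,0} = 2
G(13) = mex{2,2,2,1} = 0
G_A(13) = 0.
Stack B, S = {1, 2, 4, 5, 7}:
n :  0  1  2  3  4  5  6  7  8  9 10 11 12
G :  0  1  2  0  1  2  0  1  2  0  1  2  0
G_B(12) = 0.
Combined Grundy value = 0 ⊕ 0 = 0.
A winning move leaves total XOR = 0, i.e. changes one component's Grundy value g to g ⊕ X where X is the current total.
Stack A: target g' = 0⊕0 = 0, but every legal move changes the Grundy value (mex property), so 0 moves.
Stack B: target g' = 0⊕0 = 0, but every legal move changes the Grundy value (mex property), so 0 moves.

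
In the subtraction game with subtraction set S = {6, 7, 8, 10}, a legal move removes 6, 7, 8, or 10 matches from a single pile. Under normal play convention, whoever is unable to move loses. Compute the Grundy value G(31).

2

G(0) = 0
G(1) = mex{} = 0
G(2) = mex{} = 0
G(3) = mex{} = 0
G(4) = mex{} = 0
G(5) = mex{} = 0
G(6) = mex{0} = 1
G(7) = mex{0,0} = 1
G(8) = mex{0,0,0} = 1
G(9) = mex{0,0,0} = 1
G(10) = mex{0,0,0,0} = 1
G(11) = mex{0,0,0,0} = 1
G(12) = mex{1,0,0,0} = 2
G(13) = mex{1,1,0,0} = 2
G(14) = mex{1,1,1,0} = 2
G(15) = mex{1,1,1,0} = 2
G(16) = mex{1,1,1,1} = 0
G(17) = mex{1,1,1,1} = 0
G(18) = mex{2,1,1,1} = 0
G(19) = mex{2,2,1,1} = 0
G(20) = mex{2,2,2,1} = 0
G(21) = mex{2,2,2,1} = 0
G(22) = mex{0,2,2,2} = 1
G(23) = mex{0,0,2,2} = 1
G(24) = mex{0,0,0,2} = 1
G(25) = mex{0,0,0,2} = 1
G(26) = mex{0,0,0,0} = 1
G(27) = mex{0,0,0,0} = 1
G(28) = mex{1,0,0,0} = 2
G(29) = mex{1,1,0,0} = 2
G(30) = mex{1,1,1,0} = 2
G(31) = mex{1,1,1,0} = 2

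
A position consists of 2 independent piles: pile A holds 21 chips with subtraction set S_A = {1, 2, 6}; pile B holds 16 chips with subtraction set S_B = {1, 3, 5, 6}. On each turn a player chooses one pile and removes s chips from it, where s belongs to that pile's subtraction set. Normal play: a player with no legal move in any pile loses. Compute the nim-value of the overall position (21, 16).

1

Pile A, S = {1, 2, 6}:
G(0) = 0
G(1) = mex{0} = 1
G(2) = mex{1,0} = 2
G(3) = mex{2,1} = 0
G(4) = mex{0,2} = 1
G(5) = mex{1,0} = 2
G(6) = mex{2,1,0} = 3
G(7) = mex{3,2,1} = 0
G(8) = mex{0,3,2} = 1
G(9) = mex{1,0,0} = 2
G(10) = mex{2,1,1} = 0
G(11) = mex{0,2,2} = 1
G(12) = mex{1,0,3} = 2
G(13) = mex{2,1,0} = 3
G(14) = mex{3,2,1} = 0
G(15) = mex{0,3,2} = 1
G(16) = mex{1,0,0} = 2
G(17) = mex{2,1,1} = 0
G(18) = mex{0,2,2} = 1
G(19) = mex{1,0,3} = 2
G(20) = mex{2,1,0} = 3
G(21) = mex{3,2,1} = 0
G_A(21) = 0.
Pile B, S = {1, 3, 5, 6}:
G(0) = 0
G(1) = mex{0} = 1
G(2) = mex{1} = 0
G(3) = mex{0,0} = 1
G(4) = mex{1,1} = 0
G(5) = mex{0,0,0} = 1
G(6) = mex{1,1,1,0} = 2
G(7) = mex{2,0,0,1} = 3
G(8) = mex{3,1,1,0} = 2
G(9) = mex{2,2,0,1} = 3
G(10) = mex{3,3,1,0} = 2
G(11) = mex{2,2,2,1} = 0
G(12) = mex{0,3,3,2} = 1
G(13) = mex{1,2,2,3} = 0
G(14) = mex{0,0,3,2} = 1
G(15) = mex{1,1,2,3} = 0
G(16) = mex{0,0,0,2} = 1
G_B(16) = 1.
Combined Grundy value = 0 ⊕ 1 = 1.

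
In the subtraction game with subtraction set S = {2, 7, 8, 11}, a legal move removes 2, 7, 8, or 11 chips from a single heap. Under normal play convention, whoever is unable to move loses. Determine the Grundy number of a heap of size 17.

4

n :  0  1  2  3  4  5  6  7  8  9 10 11 12 13 14 15 16 17
G :  0  0  1  1  0  0  1  1  2  2  0  3  1  2  0  3  1  4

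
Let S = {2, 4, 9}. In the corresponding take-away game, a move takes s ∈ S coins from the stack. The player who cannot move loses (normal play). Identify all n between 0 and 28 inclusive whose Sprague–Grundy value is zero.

n :  0  1  2  3  4  5  6  7  8  9 10 11 12 13 14 15 16 17 18 19 20 21 22 23 24 25 26 27 28
G :  0  0  1  1  2  2  0  0  1  1  2  2  0  0  1  1  2  2  0  0  1  1  2  2  0  0  1  1  2
P-positions are exactly the n with G(n) = 0.

0, 1, 6, 7, 12, 13, 18, 19, 24, 25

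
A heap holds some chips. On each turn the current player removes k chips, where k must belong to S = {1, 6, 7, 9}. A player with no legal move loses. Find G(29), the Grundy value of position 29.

n :  0  1  2  3  4  5  6  7  8  9 10 11 12 13 14 15 16 17 18 19 20 21 22 23 24 25 26 27 28 29
G :  0  1  0  1  0  1  2  3  2  3  2  3  0  1  0  1  0  1  2  3  2  3  2  3  0  1  0  1  0  1

1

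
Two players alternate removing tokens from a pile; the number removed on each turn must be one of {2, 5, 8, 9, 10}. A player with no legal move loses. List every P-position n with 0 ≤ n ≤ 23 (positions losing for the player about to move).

G(0) = 0
G(1) = mex{} = 0
G(2) = mex{0} = 1
G(3) = mex{0} = 1
G(4) = mex{1} = 0
G(5) = mex{1,0} = 2
G(6) = mex{0,0} = 1
G(7) = mex{2,1} = 0
G(8) = mex{1,1,0} = 2
G(9) = mex{0,0,0,0} = 1
G(10) = mex{2,2,1,0,0} = 3
G(11) = mex{1,1,1,1,0} = 2
G(12) = mex{3,0,0,1,1} = 2
G(13) = mex{2,2,2,0,1} = 3
G(14) = mex{2,1,1,2,0} = 3
G(15) = mex{3,3,0,1,2} = 4
G(16) = mex{3,2,2,0,1} = 4
G(17) = mex{4,2,1,2,0} = 3
G(18) = mex{4,3,3,1,2} = 0
G(19) = mex{3,3,2,3,1} = 0
G(20) = mex{0,4,2,2,3} = 1
G(21) = mex{0,4,3,2,2} = 1
G(22) = mex{1,3,3,3,2} = 0
G(23) = mex{1,0,4,3,3} = 2
P-positions are exactly the n with G(n) = 0.

0, 1, 4, 7, 18, 19, 22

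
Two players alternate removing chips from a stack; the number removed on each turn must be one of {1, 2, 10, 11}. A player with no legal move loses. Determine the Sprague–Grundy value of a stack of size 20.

n :  0  1  2  3  4  5  6  7  8  9 10 11 12 13 14 15 16 17 18 19 20
G :  0  1  2  0  1  2  0  1  2  0  1  2  0  1  2  0  1  2  0  1  2

2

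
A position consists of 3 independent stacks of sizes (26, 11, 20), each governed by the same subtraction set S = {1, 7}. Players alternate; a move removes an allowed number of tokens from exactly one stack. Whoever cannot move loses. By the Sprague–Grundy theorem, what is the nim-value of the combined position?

All stacks use S = {1, 7}:
G(0) = 0
G(1) = mex{0} = 1
G(2) = mex{1} = 0
G(3) = mex{0} = 1
G(4) = mex{1} = 0
G(5) = mex{0} = 1
G(6) = mex{1} = 0
G(7) = mex{0,0} = 1
G(8) = mex{1,1} = 0
G(9) = mex{0,0} = 1
G(10) = mex{1,1} = 0
G(11) = mex{0,0} = 1
G(12) = mex{1,1} = 0
G(13) = mex{0,0} = 1
G(14) = mex{1,1} = 0
G(15) = mex{0,0} = 1
G(16) = mex{1,1} = 0
G(17) = mex{0,0} = 1
G(18) = mex{1,1} = 0
G(19) = mex{0,0} = 1
G(20) = mex{1,1} = 0
G(21) = mex{0,0} = 1
G(22) = mex{1,1} = 0
G(23) = mex{0,0} = 1
G(24) = mex{1,1} = 0
G(25) = mex{0,0} = 1
G(26) = mex{1,1} = 0
Stack A: G(26) = 0.
Stack B: G(11) = 1.
Stack C: G(20) = 0.
Combined Grundy value = 0 ⊕ 1 ⊕ 0 = 1.

1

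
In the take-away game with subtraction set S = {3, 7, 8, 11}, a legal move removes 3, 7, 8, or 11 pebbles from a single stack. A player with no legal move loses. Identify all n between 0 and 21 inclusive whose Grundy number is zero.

G(0) = 0
G(1) = mex{} = 0
G(2) = mex{} = 0
G(3) = mex{0} = 1
G(4) = mex{0} = 1
G(5) = mex{0} = 1
G(6) = mex{1} = 0
G(7) = mex{1,0} = 2
G(8) = mex{1,0,0} = 2
G(9) = mex{0,0,0} = 1
G(10) = mex{2,1,0} = 3
G(11) = mex{2,1,1,0} = 3
G(12) = mex{1,1,1,0} = 2
G(13) = mex{3,0,1,0} = 2
G(14) = mex{3,2,0,1} = 4
G(15) = mex{2,2,2,1} = 0
G(16) = mex{2,1,2,1} = 0
G(17) = mex{4,3,1,0} = 2
G(18) = mex{0,3,3,2} = 1
G(19) = mex{0,2,3,2} = 1
G(20) = mex{2,2,2,1} = 0
G(21) = mex{1,4,2,3} = 0
P-positions are exactly the n with G(n) = 0.

0, 1, 2, 6, 15, 16, 20, 21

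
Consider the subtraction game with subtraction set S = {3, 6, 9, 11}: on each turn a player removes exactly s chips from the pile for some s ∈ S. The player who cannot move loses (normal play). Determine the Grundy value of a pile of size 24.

3

G(0) = 0
G(1) = mex{} = 0
G(2) = mex{} = 0
G(3) = mex{0} = 1
G(4) = mex{0} = 1
G(5) = mex{0} = 1
G(6) = mex{1,0} = 2
G(7) = mex{1,0} = 2
G(8) = mex{1,0} = 2
G(9) = mex{2,1,0} = 3
G(10) = mex{2,1,0} = 3
G(11) = mex{2,1,0,0} = 3
G(12) = mex{3,2,1,0} = 4
G(13) = mex{3,2,1,0} = 4
G(14) = mex{3,2,1,1} = 0
G(15) = mex{4,3,2,1} = 0
G(16) = mex{4,3,2,1} = 0
G(17) = mex{0,3,2,2} = 1
G(18) = mex{0,4,3,2} = 1
G(19) = mex{0,4,3,2} = 1
G(20) = mex{1,0,3,3} = 2
G(21) = mex{1,0,4,3} = 2
G(22) = mex{1,0,4,3} = 2
G(23) = mex{2,1,0,4} = 3
G(24) = mex{2,1,0,4} = 3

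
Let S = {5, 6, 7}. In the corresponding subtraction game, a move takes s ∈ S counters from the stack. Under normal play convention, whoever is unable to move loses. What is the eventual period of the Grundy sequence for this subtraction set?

G(0) = 0
G(1) = mex{} = 0
G(2) = mex{} = 0
G(3) = mex{} = 0
G(4) = mex{} = 0
G(5) = mex{0} = 1
G(6) = mex{0,0} = 1
G(7) = mex{0,0,0} = 1
G(8) = mex{0,0,0} = 1
G(9) = mex{0,0,0} = 1
G(10) = mex{1,0,0} = 2
G(11) = mex{1,1,0} = 2
G(12) = mex{1,1,1} = 0
G(13) = mex{1,1,1} = 0
G(14) = mex{1,1,1} = 0
G(15) = mex{2,1,1} = 0
G(16) = mex{2,2,1} = 0
G(17) = mex{0,2,2} = 1
G(18) = mex{0,0,2} = 1
G(19) = mex{0,0,0} = 1
G(20) = mex{0,0,0} = 1
G(21) = mex{0,0,0} = 1
G(22) = mex{1,0,0} = 2
G(23) = mex{1,1,0} = 2
G(24) = mex{1,1,1} = 0
G(25) = mex{1,1,1} = 0
G(n+12) = G(n) holds for n = 0,…,6 (a full window of length max(S) = 7), so the sequence is purely periodic with period 12.

12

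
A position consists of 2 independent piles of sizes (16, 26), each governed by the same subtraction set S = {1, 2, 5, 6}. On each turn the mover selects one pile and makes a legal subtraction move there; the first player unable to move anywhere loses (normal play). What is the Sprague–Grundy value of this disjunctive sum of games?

0

All piles use S = {1, 2, 5, 6}:
n :  0  1  2  3  4  5  6  7  8  9 10 11 12 13 14 15 16 17 18 19 20 21 22 23 24 25 26
G :  0  1  2  0  1  2  3  0  1  2  0  1  2  3  0  1  2  0  1  2  3  0  1  2  0  1  2
Pile A: G(16) = 2.
Pile B: G(26) = 2.
Combined Grundy value = 2 ⊕ 2 = 0.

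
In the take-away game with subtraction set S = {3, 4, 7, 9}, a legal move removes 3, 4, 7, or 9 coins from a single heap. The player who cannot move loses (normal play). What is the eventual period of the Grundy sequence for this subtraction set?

n :  0  1  2  3  4  5  6  7  8  9 10 11 12 13 14 15 16 17 18 19 20 21 22 23 24 25
G :  0  0  0  1  1  1  2  2  2  3  3  3  0  0  0  1  1  1  2  2  2  3  3  3  0  0
G(n+12) = G(n) holds for n = 0,…,8 (a full window of length max(S) = 9), so the sequence is purely periodic with period 12.

12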